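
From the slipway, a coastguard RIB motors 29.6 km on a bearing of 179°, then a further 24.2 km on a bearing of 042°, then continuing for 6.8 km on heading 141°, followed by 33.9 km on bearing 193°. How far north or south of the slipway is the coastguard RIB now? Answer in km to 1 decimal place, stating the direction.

49.9 km south

Leg 1 (179°, 29.6 km): east 29.6 sin 179° = 0.52, north 29.6 cos 179° = -29.60
Leg 2 (042°, 24.2 km): east 24.2 sin 42° = 16.19, north 24.2 cos 42° = 17.98
Leg 3 (141°, 6.8 km): east 6.8 sin 141° = 4.28, north 6.8 cos 141° = -5.28
Leg 4 (193°, 33.9 km): east 33.9 sin 193° = -7.63, north 33.9 cos 193° = -33.03
Net north component: -49.93 km.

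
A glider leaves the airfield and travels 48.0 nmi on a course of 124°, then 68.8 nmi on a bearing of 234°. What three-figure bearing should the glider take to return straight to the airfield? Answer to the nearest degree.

013°

Leg 1 (124°, 48.0 nmi): east 48.0 sin 124° = 39.79, north 48.0 cos 124° = -26.84
Leg 2 (234°, 68.8 nmi): east 68.8 sin 234° = -55.66, north 68.8 cos 234° = -40.44
Net displacement: -15.87 east, -67.28 north. Direction back to start is (15.87, 67.28): bearing = atan2(15.87, 67.28) mod 360° = 13.27° ≈ 013°.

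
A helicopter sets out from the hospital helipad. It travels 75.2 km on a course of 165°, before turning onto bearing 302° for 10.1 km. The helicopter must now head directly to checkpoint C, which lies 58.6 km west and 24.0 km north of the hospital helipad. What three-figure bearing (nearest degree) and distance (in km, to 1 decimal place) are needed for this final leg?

323°, 114.7 km

Leg 1 (165°, 75.2 km): east 75.2 sin 165° = 19.46, north 75.2 cos 165° = -72.64
Leg 2 (302°, 10.1 km): east 10.1 sin 302° = -8.57, north 10.1 cos 302° = 5.35
Current position: (10.90, -67.29). Target: (-58.6, 24.0). Remaining: Δeast = -69.50, Δnorth = 91.29.
Bearing = atan2(-69.50, 91.29) mod 360° = 322.72°; distance = √((-69.50)² + (91.29)²) = 114.730 km.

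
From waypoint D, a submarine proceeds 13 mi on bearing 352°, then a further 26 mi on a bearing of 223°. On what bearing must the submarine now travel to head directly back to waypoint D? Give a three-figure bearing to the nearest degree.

073°

Leg 1 (352°, 13 mi): east 13 sin 352° = -1.81, north 13 cos 352° = 12.87
Leg 2 (223°, 26 mi): east 26 sin 223° = -17.73, north 26 cos 223° = -19.02
Net displacement: -19.54 east, -6.14 north. Direction back to start is (19.54, 6.14): bearing = atan2(19.54, 6.14) mod 360° = 72.55° ≈ 073°.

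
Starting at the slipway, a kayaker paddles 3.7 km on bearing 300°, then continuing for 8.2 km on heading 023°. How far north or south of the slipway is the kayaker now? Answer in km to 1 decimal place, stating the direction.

Leg 1 (300°, 3.7 km): east 3.7 sin 300° = -3.20, north 3.7 cos 300° = 1.85
Leg 2 (023°, 8.2 km): east 8.2 sin 23° = 3.20, north 8.2 cos 23° = 7.55
Net north component: 9.40 km.

9.4 km north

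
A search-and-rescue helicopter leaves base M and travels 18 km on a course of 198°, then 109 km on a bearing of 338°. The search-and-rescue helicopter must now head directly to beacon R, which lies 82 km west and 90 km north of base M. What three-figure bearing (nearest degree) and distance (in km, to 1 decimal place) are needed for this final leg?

Leg 1 (198°, 18 km): east 18 sin 198° = -5.56, north 18 cos 198° = -17.12
Leg 2 (338°, 109 km): east 109 sin 338° = -40.83, north 109 cos 338° = 101.06
Current position: (-46.39, 83.94). Target: (-82, 90). Remaining: Δeast = -35.61, Δnorth = 6.06.
Bearing = atan2(-35.61, 6.06) mod 360° = 279.65°; distance = √((-35.61)² + (6.06)²) = 36.117 km.

280°, 36.1 km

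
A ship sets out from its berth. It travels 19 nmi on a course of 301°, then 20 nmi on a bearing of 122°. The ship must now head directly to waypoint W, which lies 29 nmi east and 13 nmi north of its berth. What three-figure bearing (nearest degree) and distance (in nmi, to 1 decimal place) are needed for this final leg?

064°, 31.5 nmi

Leg 1 (301°, 19 nmi): east 19 sin 301° = -16.29, north 19 cos 301° = 9.79
Leg 2 (122°, 20 nmi): east 20 sin 122° = 16.96, north 20 cos 122° = -10.60
Current position: (0.67, -0.81). Target: (29, 13). Remaining: Δeast = 28.33, Δnorth = 13.81.
Bearing = atan2(28.33, 13.81) mod 360° = 64.00°; distance = √((28.33)² + (13.81)²) = 31.514 nmi.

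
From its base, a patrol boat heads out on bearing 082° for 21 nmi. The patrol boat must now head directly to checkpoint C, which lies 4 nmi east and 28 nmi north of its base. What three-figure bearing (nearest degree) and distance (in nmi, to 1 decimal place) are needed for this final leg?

326°, 30.2 nmi

Leg 1 (082°, 21 nmi): east 21 sin 82° = 20.80, north 21 cos 82° = 2.92
Current position: (20.80, 2.92). Target: (4, 28). Remaining: Δeast = -16.80, Δnorth = 25.08.
Bearing = atan2(-16.80, 25.08) mod 360° = 326.19°; distance = √((-16.80)² + (25.08)²) = 30.182 nmi.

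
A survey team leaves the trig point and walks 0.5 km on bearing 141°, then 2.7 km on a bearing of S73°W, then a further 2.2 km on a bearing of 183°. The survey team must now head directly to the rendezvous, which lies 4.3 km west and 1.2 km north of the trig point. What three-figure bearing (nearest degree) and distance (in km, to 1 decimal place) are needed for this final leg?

337°, 5.0 km

Leg 1 (141°, 0.5 km): east 0.5 sin 141° = 0.31, north 0.5 cos 141° = -0.39
Leg 2 (S73°W, 2.7 km): east 2.7 sin 253° = -2.58, north 2.7 cos 253° = -0.79
Leg 3 (183°, 2.2 km): east 2.2 sin 183° = -0.12, north 2.2 cos 183° = -2.20
Current position: (-2.38, -3.37). Target: (-4.3, 1.2). Remaining: Δeast = -1.92, Δnorth = 4.57.
Bearing = atan2(-1.92, 4.57) mod 360° = 337.26°; distance = √((-1.92)² + (4.57)²) = 4.961 km.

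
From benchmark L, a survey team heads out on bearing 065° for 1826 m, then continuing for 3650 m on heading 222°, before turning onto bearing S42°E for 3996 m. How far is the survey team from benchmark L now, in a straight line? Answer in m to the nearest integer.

5260 m

Leg 1 (065°, 1826 m): east 1826 sin 65° = 1654.92, north 1826 cos 65° = 771.70
Leg 2 (222°, 3650 m): east 3650 sin 222° = -2442.33, north 3650 cos 222° = -2712.48
Leg 3 (S42°E, 3996 m): east 3996 sin 138° = 2673.85, north 3996 cos 138° = -2969.61
Net: 1886.44 east, -4910.38 north. Distance = √((1886.44)² + (-4910.38)²) = 5260.278 m.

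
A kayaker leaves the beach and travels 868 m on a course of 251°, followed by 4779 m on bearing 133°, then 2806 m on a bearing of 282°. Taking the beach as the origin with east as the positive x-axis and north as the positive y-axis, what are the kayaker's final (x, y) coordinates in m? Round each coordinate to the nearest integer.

(-70, -2958)

Leg 1 (251°, 868 m): east 868 sin 251° = -820.71, north 868 cos 251° = -282.59
Leg 2 (133°, 4779 m): east 4779 sin 133° = 3495.14, north 4779 cos 133° = -3259.27
Leg 3 (282°, 2806 m): east 2806 sin 282° = -2744.68, north 2806 cos 282° = 583.40
Summing: -70.25 m east, -2958.46 m north → (-70, -2958).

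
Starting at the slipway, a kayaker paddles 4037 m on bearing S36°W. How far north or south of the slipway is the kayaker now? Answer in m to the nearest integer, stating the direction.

3266 m south

Leg 1 (S36°W, 4037 m): east 4037 sin 216° = -2372.89, north 4037 cos 216° = -3266.00
Net north component: -3266.00 m.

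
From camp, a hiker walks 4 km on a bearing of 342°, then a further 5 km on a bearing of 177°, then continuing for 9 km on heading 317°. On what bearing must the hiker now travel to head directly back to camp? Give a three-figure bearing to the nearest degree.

Leg 1 (342°, 4 km): east 4 sin 342° = -1.24, north 4 cos 342° = 3.80
Leg 2 (177°, 5 km): east 5 sin 177° = 0.26, north 5 cos 177° = -4.99
Leg 3 (317°, 9 km): east 9 sin 317° = -6.14, north 9 cos 317° = 6.58
Net displacement: -7.11 east, 5.39 north. Direction back to start is (7.11, -5.39): bearing = atan2(7.11, -5.39) mod 360° = 127.17° ≈ 127°.

127°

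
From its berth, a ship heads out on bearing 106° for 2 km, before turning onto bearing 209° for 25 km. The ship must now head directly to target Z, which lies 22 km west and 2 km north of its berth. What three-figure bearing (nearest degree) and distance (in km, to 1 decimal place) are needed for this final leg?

334°, 27.1 km

Leg 1 (106°, 2 km): east 2 sin 106° = 1.92, north 2 cos 106° = -0.55
Leg 2 (209°, 25 km): east 25 sin 209° = -12.12, north 25 cos 209° = -21.87
Current position: (-10.20, -22.42). Target: (-22, 2). Remaining: Δeast = -11.80, Δnorth = 24.42.
Bearing = atan2(-11.80, 24.42) mod 360° = 334.20°; distance = √((-11.80)² + (24.42)²) = 27.120 km.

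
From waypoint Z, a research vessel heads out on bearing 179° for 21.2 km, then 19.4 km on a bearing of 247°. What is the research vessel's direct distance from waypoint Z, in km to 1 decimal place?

Leg 1 (179°, 21.2 km): east 21.2 sin 179° = 0.37, north 21.2 cos 179° = -21.20
Leg 2 (247°, 19.4 km): east 19.4 sin 247° = -17.86, north 19.4 cos 247° = -7.58
Net: -17.49 east, -28.78 north. Distance = √((-17.49)² + (-28.78)²) = 33.674 km.

33.7 km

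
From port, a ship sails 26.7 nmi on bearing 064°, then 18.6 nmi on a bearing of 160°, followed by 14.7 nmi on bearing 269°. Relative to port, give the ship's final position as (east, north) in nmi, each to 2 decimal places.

(15.66, -6.03)

Leg 1 (064°, 26.7 nmi): east 26.7 sin 64° = 24.00, north 26.7 cos 64° = 11.70
Leg 2 (160°, 18.6 nmi): east 18.6 sin 160° = 6.36, north 18.6 cos 160° = -17.48
Leg 3 (269°, 14.7 nmi): east 14.7 sin 269° = -14.70, north 14.7 cos 269° = -0.26
Summing: 15.66 nmi east, -6.03 nmi north → (15.66, -6.03).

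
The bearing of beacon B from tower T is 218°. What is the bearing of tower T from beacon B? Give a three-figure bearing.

Back-bearing = 218° − 180° = 038°.

038°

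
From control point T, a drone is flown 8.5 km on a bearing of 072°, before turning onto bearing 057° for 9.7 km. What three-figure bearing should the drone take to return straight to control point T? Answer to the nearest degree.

244°

Leg 1 (072°, 8.5 km): east 8.5 sin 72° = 8.08, north 8.5 cos 72° = 2.63
Leg 2 (057°, 9.7 km): east 9.7 sin 57° = 8.14, north 9.7 cos 57° = 5.28
Net displacement: 16.22 east, 7.91 north. Direction back to start is (-16.22, -7.91): bearing = atan2(-16.22, -7.91) mod 360° = 244.00° ≈ 244°.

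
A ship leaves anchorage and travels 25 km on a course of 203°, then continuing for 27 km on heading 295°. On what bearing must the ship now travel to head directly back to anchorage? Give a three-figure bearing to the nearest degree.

Leg 1 (203°, 25 km): east 25 sin 203° = -9.77, north 25 cos 203° = -23.01
Leg 2 (295°, 27 km): east 27 sin 295° = -24.47, north 27 cos 295° = 11.41
Net displacement: -34.24 east, -11.60 north. Direction back to start is (34.24, 11.60): bearing = atan2(34.24, 11.60) mod 360° = 71.28° ≈ 071°.

071°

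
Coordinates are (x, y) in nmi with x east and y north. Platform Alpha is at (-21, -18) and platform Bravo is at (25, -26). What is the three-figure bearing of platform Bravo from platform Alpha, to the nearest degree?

100°

Δeast = 25 − -21 = 46.00; Δnorth = -26 − -18 = -8.00.
Bearing = atan2(Δeast, Δnorth) mod 360° = 99.87° ≈ 100°.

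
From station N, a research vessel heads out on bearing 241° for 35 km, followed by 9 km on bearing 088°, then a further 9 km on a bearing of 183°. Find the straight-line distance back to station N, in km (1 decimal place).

33.8 km

Leg 1 (241°, 35 km): east 35 sin 241° = -30.61, north 35 cos 241° = -16.97
Leg 2 (088°, 9 km): east 9 sin 88° = 8.99, north 9 cos 88° = 0.31
Leg 3 (183°, 9 km): east 9 sin 183° = -0.47, north 9 cos 183° = -8.99
Net: -22.09 east, -25.64 north. Distance = √((-22.09)² + (-25.64)²) = 33.844 km.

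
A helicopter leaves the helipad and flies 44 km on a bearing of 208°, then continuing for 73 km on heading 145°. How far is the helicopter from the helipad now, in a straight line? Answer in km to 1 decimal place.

100.9 km

Leg 1 (208°, 44 km): east 44 sin 208° = -20.66, north 44 cos 208° = -38.85
Leg 2 (145°, 73 km): east 73 sin 145° = 41.87, north 73 cos 145° = -59.80
Net: 21.21 east, -98.65 north. Distance = √((21.21)² + (-98.65)²) = 100.903 km.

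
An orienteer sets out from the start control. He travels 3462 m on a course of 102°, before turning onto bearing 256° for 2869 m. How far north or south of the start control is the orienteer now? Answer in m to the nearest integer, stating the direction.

Leg 1 (102°, 3462 m): east 3462 sin 102° = 3386.35, north 3462 cos 102° = -719.79
Leg 2 (256°, 2869 m): east 2869 sin 256° = -2783.78, north 2869 cos 256° = -694.07
Net north component: -1413.86 m.

1414 m south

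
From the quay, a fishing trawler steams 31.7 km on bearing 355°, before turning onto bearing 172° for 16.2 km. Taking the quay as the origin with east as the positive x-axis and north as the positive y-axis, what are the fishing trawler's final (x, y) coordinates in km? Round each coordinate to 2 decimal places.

Leg 1 (355°, 31.7 km): east 31.7 sin 355° = -2.76, north 31.7 cos 355° = 31.58
Leg 2 (172°, 16.2 km): east 16.2 sin 172° = 2.25, north 16.2 cos 172° = -16.04
Summing: -0.51 km east, 15.54 km north → (-0.51, 15.54).

(-0.51, 15.54)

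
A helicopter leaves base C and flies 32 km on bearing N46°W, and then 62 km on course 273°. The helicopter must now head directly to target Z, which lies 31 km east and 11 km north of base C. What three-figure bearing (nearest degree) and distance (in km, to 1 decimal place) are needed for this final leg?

097°, 116.8 km

Leg 1 (N46°W, 32 km): east 32 sin 314° = -23.02, north 32 cos 314° = 22.23
Leg 2 (273°, 62 km): east 62 sin 273° = -61.92, north 62 cos 273° = 3.24
Current position: (-84.93, 25.47). Target: (31, 11). Remaining: Δeast = 115.93, Δnorth = -14.47.
Bearing = atan2(115.93, -14.47) mod 360° = 97.12°; distance = √((115.93)² + (-14.47)²) = 116.834 km.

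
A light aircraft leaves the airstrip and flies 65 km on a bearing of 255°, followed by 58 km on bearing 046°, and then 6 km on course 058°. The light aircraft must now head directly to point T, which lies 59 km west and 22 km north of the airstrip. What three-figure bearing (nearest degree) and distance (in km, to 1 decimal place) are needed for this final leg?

Leg 1 (255°, 65 km): east 65 sin 255° = -62.79, north 65 cos 255° = -16.82
Leg 2 (046°, 58 km): east 58 sin 46° = 41.72, north 58 cos 46° = 40.29
Leg 3 (058°, 6 km): east 6 sin 58° = 5.09, north 6 cos 58° = 3.18
Current position: (-15.98, 26.65). Target: (-59, 22). Remaining: Δeast = -43.02, Δnorth = -4.65.
Bearing = atan2(-43.02, -4.65) mod 360° = 263.84°; distance = √((-43.02)² + (-4.65)²) = 43.275 km.

264°, 43.3 km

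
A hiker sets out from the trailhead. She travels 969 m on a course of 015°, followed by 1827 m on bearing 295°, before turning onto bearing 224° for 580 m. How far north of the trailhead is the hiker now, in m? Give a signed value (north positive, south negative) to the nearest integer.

1291 m

Leg 1 (015°, 969 m): east 969 sin 15° = 250.80, north 969 cos 15° = 935.98
Leg 2 (295°, 1827 m): east 1827 sin 295° = -1655.82, north 1827 cos 295° = 772.12
Leg 3 (224°, 580 m): east 580 sin 224° = -402.90, north 580 cos 224° = -417.22
Net north component: 1290.89 m.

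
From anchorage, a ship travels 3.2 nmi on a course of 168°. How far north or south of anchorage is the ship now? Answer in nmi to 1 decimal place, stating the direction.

Leg 1 (168°, 3.2 nmi): east 3.2 sin 168° = 0.67, north 3.2 cos 168° = -3.13
Net north component: -3.13 nmi.

3.1 nmi south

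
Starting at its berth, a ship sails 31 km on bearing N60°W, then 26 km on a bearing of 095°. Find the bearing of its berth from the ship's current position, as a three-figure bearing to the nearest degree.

Leg 1 (N60°W, 31 km): east 31 sin 300° = -26.85, north 31 cos 300° = 15.50
Leg 2 (095°, 26 km): east 26 sin 95° = 25.90, north 26 cos 95° = -2.27
Net displacement: -0.95 east, 13.23 north. Direction back to start is (0.95, -13.23): bearing = atan2(0.95, -13.23) mod 360° = 175.91° ≈ 176°.

176°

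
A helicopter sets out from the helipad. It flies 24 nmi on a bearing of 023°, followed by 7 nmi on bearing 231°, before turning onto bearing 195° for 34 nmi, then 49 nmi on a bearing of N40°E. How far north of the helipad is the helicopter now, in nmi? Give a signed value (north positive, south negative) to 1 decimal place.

22.4 nmi

Leg 1 (023°, 24 nmi): east 24 sin 23° = 9.38, north 24 cos 23° = 22.09
Leg 2 (231°, 7 nmi): east 7 sin 231° = -5.44, north 7 cos 231° = -4.41
Leg 3 (195°, 34 nmi): east 34 sin 195° = -8.80, north 34 cos 195° = -32.84
Leg 4 (N40°E, 49 nmi): east 49 sin 40° = 31.50, north 49 cos 40° = 37.54
Net north component: 22.38 nmi.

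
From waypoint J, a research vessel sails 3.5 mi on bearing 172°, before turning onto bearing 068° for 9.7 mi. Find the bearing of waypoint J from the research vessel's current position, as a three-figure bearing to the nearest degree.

269°

Leg 1 (172°, 3.5 mi): east 3.5 sin 172° = 0.49, north 3.5 cos 172° = -3.47
Leg 2 (068°, 9.7 mi): east 9.7 sin 68° = 8.99, north 9.7 cos 68° = 3.63
Net displacement: 9.48 east, 0.17 north. Direction back to start is (-9.48, -0.17): bearing = atan2(-9.48, -0.17) mod 360° = 268.99° ≈ 269°.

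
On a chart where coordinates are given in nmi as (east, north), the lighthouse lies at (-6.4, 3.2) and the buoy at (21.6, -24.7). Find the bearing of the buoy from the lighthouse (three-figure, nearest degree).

Δeast = 21.6 − -6.4 = 28.00; Δnorth = -24.7 − 3.2 = -27.90.
Bearing = atan2(Δeast, Δnorth) mod 360° = 134.90° ≈ 135°.

135°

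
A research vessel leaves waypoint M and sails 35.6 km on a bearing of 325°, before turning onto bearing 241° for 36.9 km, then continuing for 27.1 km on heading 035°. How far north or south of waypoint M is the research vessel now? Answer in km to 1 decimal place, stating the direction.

Leg 1 (325°, 35.6 km): east 35.6 sin 325° = -20.42, north 35.6 cos 325° = 29.16
Leg 2 (241°, 36.9 km): east 36.9 sin 241° = -32.27, north 36.9 cos 241° = -17.89
Leg 3 (035°, 27.1 km): east 27.1 sin 35° = 15.54, north 27.1 cos 35° = 22.20
Net north component: 33.47 km.

33.5 km north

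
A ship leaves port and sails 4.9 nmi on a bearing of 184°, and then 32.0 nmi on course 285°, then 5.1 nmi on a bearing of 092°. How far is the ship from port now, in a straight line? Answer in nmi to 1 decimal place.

Leg 1 (184°, 4.9 nmi): east 4.9 sin 184° = -0.34, north 4.9 cos 184° = -4.89
Leg 2 (285°, 32.0 nmi): east 32.0 sin 285° = -30.91, north 32.0 cos 285° = 8.28
Leg 3 (092°, 5.1 nmi): east 5.1 sin 92° = 5.10, north 5.1 cos 92° = -0.18
Net: -26.15 east, 3.22 north. Distance = √((-26.15)² + (3.22)²) = 26.352 nmi.

26.4 nmi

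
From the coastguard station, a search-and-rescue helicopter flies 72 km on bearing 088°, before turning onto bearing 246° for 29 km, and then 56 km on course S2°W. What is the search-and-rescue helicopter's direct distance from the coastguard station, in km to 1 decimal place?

78.4 km

Leg 1 (088°, 72 km): east 72 sin 88° = 71.96, north 72 cos 88° = 2.51
Leg 2 (246°, 29 km): east 29 sin 246° = -26.49, north 29 cos 246° = -11.80
Leg 3 (S2°W, 56 km): east 56 sin 182° = -1.95, north 56 cos 182° = -55.97
Net: 43.51 east, -65.25 north. Distance = √((43.51)² + (-65.25)²) = 78.424 km.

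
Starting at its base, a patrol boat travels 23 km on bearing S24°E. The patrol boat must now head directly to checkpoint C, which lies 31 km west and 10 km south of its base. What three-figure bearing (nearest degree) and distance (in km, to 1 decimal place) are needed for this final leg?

Leg 1 (S24°E, 23 km): east 23 sin 156° = 9.35, north 23 cos 156° = -21.01
Current position: (9.35, -21.01). Target: (-31, -10). Remaining: Δeast = -40.35, Δnorth = 11.01.
Bearing = atan2(-40.35, 11.01) mod 360° = 285.26°; distance = √((-40.35)² + (11.01)²) = 41.830 km.

285°, 41.8 km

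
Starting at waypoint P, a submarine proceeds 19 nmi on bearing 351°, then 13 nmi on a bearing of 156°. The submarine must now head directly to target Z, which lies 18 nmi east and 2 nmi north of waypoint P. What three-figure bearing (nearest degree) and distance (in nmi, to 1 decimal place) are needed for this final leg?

107°, 16.4 nmi

Leg 1 (351°, 19 nmi): east 19 sin 351° = -2.97, north 19 cos 351° = 18.77
Leg 2 (156°, 13 nmi): east 13 sin 156° = 5.29, north 13 cos 156° = -11.88
Current position: (2.32, 6.89). Target: (18, 2). Remaining: Δeast = 15.68, Δnorth = -4.89.
Bearing = atan2(15.68, -4.89) mod 360° = 107.32°; distance = √((15.68)² + (-4.89)²) = 16.429 nmi.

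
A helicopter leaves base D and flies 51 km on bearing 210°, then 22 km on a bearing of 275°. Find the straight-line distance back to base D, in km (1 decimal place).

Leg 1 (210°, 51 km): east 51 sin 210° = -25.50, north 51 cos 210° = -44.17
Leg 2 (275°, 22 km): east 22 sin 275° = -21.92, north 22 cos 275° = 1.92
Net: -47.42 east, -42.25 north. Distance = √((-47.42)² + (-42.25)²) = 63.509 km.

63.5 km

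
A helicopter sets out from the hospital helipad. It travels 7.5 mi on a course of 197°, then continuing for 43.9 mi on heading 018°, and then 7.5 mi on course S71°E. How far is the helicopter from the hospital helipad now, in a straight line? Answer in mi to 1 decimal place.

37.1 mi

Leg 1 (197°, 7.5 mi): east 7.5 sin 197° = -2.19, north 7.5 cos 197° = -7.17
Leg 2 (018°, 43.9 mi): east 43.9 sin 18° = 13.57, north 43.9 cos 18° = 41.75
Leg 3 (S71°E, 7.5 mi): east 7.5 sin 109° = 7.09, north 7.5 cos 109° = -2.44
Net: 18.46 east, 32.14 north. Distance = √((18.46)² + (32.14)²) = 37.064 mi.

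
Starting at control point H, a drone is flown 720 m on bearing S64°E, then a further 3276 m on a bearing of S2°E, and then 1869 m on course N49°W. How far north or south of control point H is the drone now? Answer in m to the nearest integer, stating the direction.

Leg 1 (S64°E, 720 m): east 720 sin 116° = 647.13, north 720 cos 116° = -315.63
Leg 2 (S2°E, 3276 m): east 3276 sin 178° = 114.33, north 3276 cos 178° = -3274.00
Leg 3 (N49°W, 1869 m): east 1869 sin 311° = -1410.55, north 1869 cos 311° = 1226.17
Net north component: -2363.46 m.

2363 m south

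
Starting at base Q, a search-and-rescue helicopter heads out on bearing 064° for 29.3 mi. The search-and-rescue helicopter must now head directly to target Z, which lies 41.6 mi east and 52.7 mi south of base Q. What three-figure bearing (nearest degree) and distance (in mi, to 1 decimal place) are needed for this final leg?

Leg 1 (064°, 29.3 mi): east 29.3 sin 64° = 26.33, north 29.3 cos 64° = 12.84
Current position: (26.33, 12.84). Target: (41.6, -52.7). Remaining: Δeast = 15.27, Δnorth = -65.54.
Bearing = atan2(15.27, -65.54) mod 360° = 166.89°; distance = √((15.27)² + (-65.54)²) = 67.298 mi.

167°, 67.3 mi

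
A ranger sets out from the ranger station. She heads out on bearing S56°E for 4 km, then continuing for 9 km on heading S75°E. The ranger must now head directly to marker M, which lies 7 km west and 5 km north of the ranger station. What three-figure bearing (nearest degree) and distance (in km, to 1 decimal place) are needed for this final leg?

Leg 1 (S56°E, 4 km): east 4 sin 124° = 3.32, north 4 cos 124° = -2.24
Leg 2 (S75°E, 9 km): east 9 sin 105° = 8.69, north 9 cos 105° = -2.33
Current position: (12.01, -4.57). Target: (-7, 5). Remaining: Δeast = -19.01, Δnorth = 9.57.
Bearing = atan2(-19.01, 9.57) mod 360° = 296.71°; distance = √((-19.01)² + (9.57)²) = 21.281 km.

297°, 21.3 km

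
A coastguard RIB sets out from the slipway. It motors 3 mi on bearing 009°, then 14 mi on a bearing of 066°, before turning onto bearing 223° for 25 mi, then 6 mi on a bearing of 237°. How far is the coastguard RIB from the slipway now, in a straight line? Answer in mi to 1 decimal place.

15.6 mi

Leg 1 (009°, 3 mi): east 3 sin 9° = 0.47, north 3 cos 9° = 2.96
Leg 2 (066°, 14 mi): east 14 sin 66° = 12.79, north 14 cos 66° = 5.69
Leg 3 (223°, 25 mi): east 25 sin 223° = -17.05, north 25 cos 223° = -18.28
Leg 4 (237°, 6 mi): east 6 sin 237° = -5.03, north 6 cos 237° = -3.27
Net: -8.82 east, -12.89 north. Distance = √((-8.82)² + (-12.89)²) = 15.624 mi.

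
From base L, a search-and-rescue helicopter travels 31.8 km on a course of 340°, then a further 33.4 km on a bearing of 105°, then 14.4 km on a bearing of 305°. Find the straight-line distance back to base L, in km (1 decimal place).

Leg 1 (340°, 31.8 km): east 31.8 sin 340° = -10.88, north 31.8 cos 340° = 29.88
Leg 2 (105°, 33.4 km): east 33.4 sin 105° = 32.26, north 33.4 cos 105° = -8.64
Leg 3 (305°, 14.4 km): east 14.4 sin 305° = -11.80, north 14.4 cos 305° = 8.26
Net: 9.59 east, 29.50 north. Distance = √((9.59)² + (29.50)²) = 31.017 km.

31.0 km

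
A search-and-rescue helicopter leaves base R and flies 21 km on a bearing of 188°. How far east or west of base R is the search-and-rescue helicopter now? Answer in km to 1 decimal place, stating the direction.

Leg 1 (188°, 21 km): east 21 sin 188° = -2.92, north 21 cos 188° = -20.80
Net east component: -2.92 km.

2.9 km west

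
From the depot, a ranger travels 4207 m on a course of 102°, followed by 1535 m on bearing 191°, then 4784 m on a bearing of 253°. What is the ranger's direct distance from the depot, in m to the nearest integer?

Leg 1 (102°, 4207 m): east 4207 sin 102° = 4115.07, north 4207 cos 102° = -874.68
Leg 2 (191°, 1535 m): east 1535 sin 191° = -292.89, north 1535 cos 191° = -1506.80
Leg 3 (253°, 4784 m): east 4784 sin 253° = -4574.96, north 4784 cos 253° = -1398.71
Net: -752.79 east, -3780.19 north. Distance = √((-752.79)² + (-3780.19)²) = 3854.415 m.

3854 m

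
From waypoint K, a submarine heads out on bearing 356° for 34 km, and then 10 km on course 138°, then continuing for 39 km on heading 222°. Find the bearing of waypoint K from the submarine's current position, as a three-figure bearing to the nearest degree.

083°

Leg 1 (356°, 34 km): east 34 sin 356° = -2.37, north 34 cos 356° = 33.92
Leg 2 (138°, 10 km): east 10 sin 138° = 6.69, north 10 cos 138° = -7.43
Leg 3 (222°, 39 km): east 39 sin 222° = -26.10, north 39 cos 222° = -28.98
Net displacement: -21.78 east, -2.50 north. Direction back to start is (21.78, 2.50): bearing = atan2(21.78, 2.50) mod 360° = 83.46° ≈ 083°.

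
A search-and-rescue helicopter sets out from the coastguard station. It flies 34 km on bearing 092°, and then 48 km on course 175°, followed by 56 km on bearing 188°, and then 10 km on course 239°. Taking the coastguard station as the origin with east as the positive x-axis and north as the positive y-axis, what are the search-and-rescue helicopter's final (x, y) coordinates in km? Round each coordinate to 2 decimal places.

Leg 1 (092°, 34 km): east 34 sin 92° = 33.98, north 34 cos 92° = -1.19
Leg 2 (175°, 48 km): east 48 sin 175° = 4.18, north 48 cos 175° = -47.82
Leg 3 (188°, 56 km): east 56 sin 188° = -7.79, north 56 cos 188° = -55.46
Leg 4 (239°, 10 km): east 10 sin 239° = -8.57, north 10 cos 239° = -5.15
Summing: 21.80 km east, -109.61 km north → (21.80, -109.61).

(21.80, -109.61)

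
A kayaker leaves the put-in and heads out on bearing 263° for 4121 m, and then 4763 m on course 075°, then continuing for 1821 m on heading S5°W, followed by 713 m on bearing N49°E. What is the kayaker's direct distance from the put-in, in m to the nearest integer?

Leg 1 (263°, 4121 m): east 4121 sin 263° = -4090.28, north 4121 cos 263° = -502.22
Leg 2 (075°, 4763 m): east 4763 sin 75° = 4600.70, north 4763 cos 75° = 1232.76
Leg 3 (S5°W, 1821 m): east 1821 sin 185° = -158.71, north 1821 cos 185° = -1814.07
Leg 4 (N49°E, 713 m): east 713 sin 49° = 538.11, north 713 cos 49° = 467.77
Net: 889.82 east, -615.77 north. Distance = √((889.82)² + (-615.77)²) = 1082.104 m.

1082 m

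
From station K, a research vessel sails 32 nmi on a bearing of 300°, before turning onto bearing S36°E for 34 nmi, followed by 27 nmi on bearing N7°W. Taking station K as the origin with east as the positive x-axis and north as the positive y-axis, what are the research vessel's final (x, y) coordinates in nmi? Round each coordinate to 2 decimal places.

(-11.02, 15.29)

Leg 1 (300°, 32 nmi): east 32 sin 300° = -27.71, north 32 cos 300° = 16.00
Leg 2 (S36°E, 34 nmi): east 34 sin 144° = 19.98, north 34 cos 144° = -27.51
Leg 3 (N7°W, 27 nmi): east 27 sin 353° = -3.29, north 27 cos 353° = 26.80
Summing: -11.02 nmi east, 15.29 nmi north → (-11.02, 15.29).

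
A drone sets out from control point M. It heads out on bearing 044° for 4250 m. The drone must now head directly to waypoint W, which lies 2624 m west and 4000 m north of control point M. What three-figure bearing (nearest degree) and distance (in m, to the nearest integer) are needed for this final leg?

280°, 5655 m

Leg 1 (044°, 4250 m): east 4250 sin 44° = 2952.30, north 4250 cos 44° = 3057.19
Current position: (2952.30, 3057.19). Target: (-2624, 4000). Remaining: Δeast = -5576.30, Δnorth = 942.81.
Bearing = atan2(-5576.30, 942.81) mod 360° = 279.60°; distance = √((-5576.30)² + (942.81)²) = 5655.438 m.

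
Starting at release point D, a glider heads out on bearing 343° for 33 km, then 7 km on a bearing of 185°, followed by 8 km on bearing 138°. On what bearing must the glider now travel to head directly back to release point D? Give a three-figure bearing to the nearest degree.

Leg 1 (343°, 33 km): east 33 sin 343° = -9.65, north 33 cos 343° = 31.56
Leg 2 (185°, 7 km): east 7 sin 185° = -0.61, north 7 cos 185° = -6.97
Leg 3 (138°, 8 km): east 8 sin 138° = 5.35, north 8 cos 138° = -5.95
Net displacement: -4.91 east, 18.64 north. Direction back to start is (4.91, -18.64): bearing = atan2(4.91, -18.64) mod 360° = 165.26° ≈ 165°.

165°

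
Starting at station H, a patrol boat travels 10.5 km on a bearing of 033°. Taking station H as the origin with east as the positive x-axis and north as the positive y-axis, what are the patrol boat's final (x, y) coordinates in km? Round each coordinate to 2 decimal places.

Leg 1 (033°, 10.5 km): east 10.5 sin 33° = 5.72, north 10.5 cos 33° = 8.81
Summing: 5.72 km east, 8.81 km north → (5.72, 8.81).

(5.72, 8.81)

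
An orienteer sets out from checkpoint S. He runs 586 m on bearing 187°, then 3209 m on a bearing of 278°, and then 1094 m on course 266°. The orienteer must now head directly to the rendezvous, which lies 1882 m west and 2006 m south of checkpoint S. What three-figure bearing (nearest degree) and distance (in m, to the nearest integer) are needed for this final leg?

Leg 1 (187°, 586 m): east 586 sin 187° = -71.42, north 586 cos 187° = -581.63
Leg 2 (278°, 3209 m): east 3209 sin 278° = -3177.77, north 3209 cos 278° = 446.61
Leg 3 (266°, 1094 m): east 1094 sin 266° = -1091.34, north 1094 cos 266° = -76.31
Current position: (-4340.52, -211.34). Target: (-1882, -2006). Remaining: Δeast = 2458.52, Δnorth = -1794.66.
Bearing = atan2(2458.52, -1794.66) mod 360° = 126.13°; distance = √((2458.52)² + (-1794.66)²) = 3043.868 m.

126°, 3044 m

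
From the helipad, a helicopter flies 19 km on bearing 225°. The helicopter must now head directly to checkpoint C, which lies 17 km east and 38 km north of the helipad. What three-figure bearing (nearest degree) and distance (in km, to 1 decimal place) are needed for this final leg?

031°, 59.8 km

Leg 1 (225°, 19 km): east 19 sin 225° = -13.44, north 19 cos 225° = -13.44
Current position: (-13.44, -13.44). Target: (17, 38). Remaining: Δeast = 30.44, Δnorth = 51.44.
Bearing = atan2(30.44, 51.44) mod 360° = 30.61°; distance = √((30.44)² + (51.44)²) = 59.765 km.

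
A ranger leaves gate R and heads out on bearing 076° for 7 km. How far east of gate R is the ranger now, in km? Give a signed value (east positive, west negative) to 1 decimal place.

Leg 1 (076°, 7 km): east 7 sin 76° = 6.79, north 7 cos 76° = 1.69
Net east component: 6.79 km.

6.8 km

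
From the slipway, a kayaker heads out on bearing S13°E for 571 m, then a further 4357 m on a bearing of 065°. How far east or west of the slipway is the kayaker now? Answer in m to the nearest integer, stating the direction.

Leg 1 (S13°E, 571 m): east 571 sin 167° = 128.45, north 571 cos 167° = -556.37
Leg 2 (065°, 4357 m): east 4357 sin 65° = 3948.78, north 4357 cos 65° = 1841.35
Net east component: 4077.23 m.

4077 m east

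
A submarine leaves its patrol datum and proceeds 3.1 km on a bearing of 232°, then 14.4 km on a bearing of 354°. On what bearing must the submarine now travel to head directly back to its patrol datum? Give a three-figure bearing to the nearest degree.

162°

Leg 1 (232°, 3.1 km): east 3.1 sin 232° = -2.44, north 3.1 cos 232° = -1.91
Leg 2 (354°, 14.4 km): east 14.4 sin 354° = -1.51, north 14.4 cos 354° = 14.32
Net displacement: -3.95 east, 12.41 north. Direction back to start is (3.95, -12.41): bearing = atan2(3.95, -12.41) mod 360° = 162.36° ≈ 162°.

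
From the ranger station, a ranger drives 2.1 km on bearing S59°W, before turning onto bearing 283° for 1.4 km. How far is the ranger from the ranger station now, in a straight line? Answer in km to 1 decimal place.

3.3 km

Leg 1 (S59°W, 2.1 km): east 2.1 sin 239° = -1.80, north 2.1 cos 239° = -1.08
Leg 2 (283°, 1.4 km): east 1.4 sin 283° = -1.36, north 1.4 cos 283° = 0.31
Net: -3.16 east, -0.77 north. Distance = √((-3.16)² + (-0.77)²) = 3.256 km.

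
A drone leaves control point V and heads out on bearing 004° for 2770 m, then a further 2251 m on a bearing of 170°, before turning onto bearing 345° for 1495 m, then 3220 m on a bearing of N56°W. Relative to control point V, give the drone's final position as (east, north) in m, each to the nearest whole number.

Leg 1 (004°, 2770 m): east 2770 sin 4° = 193.23, north 2770 cos 4° = 2763.25
Leg 2 (170°, 2251 m): east 2251 sin 170° = 390.88, north 2251 cos 170° = -2216.80
Leg 3 (345°, 1495 m): east 1495 sin 345° = -386.93, north 1495 cos 345° = 1444.06
Leg 4 (N56°W, 3220 m): east 3220 sin 304° = -2669.50, north 3220 cos 304° = 1800.60
Summing: -2472.33 m east, 3791.11 m north → (-2472, 3791).

(-2472, 3791)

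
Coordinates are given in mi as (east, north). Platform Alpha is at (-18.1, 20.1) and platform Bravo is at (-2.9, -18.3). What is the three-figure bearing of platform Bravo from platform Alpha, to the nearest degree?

Δeast = -2.9 − -18.1 = 15.20; Δnorth = -18.3 − 20.1 = -38.40.
Bearing = atan2(Δeast, Δnorth) mod 360° = 158.40° ≈ 158°.

158°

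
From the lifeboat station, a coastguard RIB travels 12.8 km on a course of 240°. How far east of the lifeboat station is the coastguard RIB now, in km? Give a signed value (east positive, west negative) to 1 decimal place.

Leg 1 (240°, 12.8 km): east 12.8 sin 240° = -11.09, north 12.8 cos 240° = -6.40
Net east component: -11.09 km.

-11.1 km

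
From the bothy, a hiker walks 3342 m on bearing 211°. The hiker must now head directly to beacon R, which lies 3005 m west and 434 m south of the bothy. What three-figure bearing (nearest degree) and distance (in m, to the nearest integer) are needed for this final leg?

Leg 1 (211°, 3342 m): east 3342 sin 211° = -1721.26, north 3342 cos 211° = -2864.65
Current position: (-1721.26, -2864.65). Target: (-3005, -434). Remaining: Δeast = -1283.74, Δnorth = 2430.65.
Bearing = atan2(-1283.74, 2430.65) mod 360° = 332.16°; distance = √((-1283.74)² + (2430.65)²) = 2748.831 m.

332°, 2749 m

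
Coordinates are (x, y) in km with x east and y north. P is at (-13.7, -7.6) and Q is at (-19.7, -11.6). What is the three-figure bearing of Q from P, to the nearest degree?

236°

Δeast = -19.7 − -13.7 = -6.00; Δnorth = -11.6 − -7.6 = -4.00.
Bearing = atan2(Δeast, Δnorth) mod 360° = 236.31° ≈ 236°.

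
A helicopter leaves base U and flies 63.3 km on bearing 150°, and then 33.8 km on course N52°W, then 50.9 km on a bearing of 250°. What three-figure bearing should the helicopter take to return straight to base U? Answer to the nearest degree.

040°

Leg 1 (150°, 63.3 km): east 63.3 sin 150° = 31.65, north 63.3 cos 150° = -54.82
Leg 2 (N52°W, 33.8 km): east 33.8 sin 308° = -26.63, north 33.8 cos 308° = 20.81
Leg 3 (250°, 50.9 km): east 50.9 sin 250° = -47.83, north 50.9 cos 250° = -17.41
Net displacement: -42.82 east, -51.42 north. Direction back to start is (42.82, 51.42): bearing = atan2(42.82, 51.42) mod 360° = 39.78° ≈ 040°.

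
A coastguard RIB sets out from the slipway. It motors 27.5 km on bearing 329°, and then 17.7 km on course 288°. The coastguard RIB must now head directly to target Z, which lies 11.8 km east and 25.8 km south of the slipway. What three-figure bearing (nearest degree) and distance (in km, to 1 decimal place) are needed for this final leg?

142°, 69.6 km

Leg 1 (329°, 27.5 km): east 27.5 sin 329° = -14.16, north 27.5 cos 329° = 23.57
Leg 2 (288°, 17.7 km): east 17.7 sin 288° = -16.83, north 17.7 cos 288° = 5.47
Current position: (-31.00, 29.04). Target: (11.8, -25.8). Remaining: Δeast = 42.80, Δnorth = -54.84.
Bearing = atan2(42.80, -54.84) mod 360° = 142.03°; distance = √((42.80)² + (-54.84)²) = 69.564 km.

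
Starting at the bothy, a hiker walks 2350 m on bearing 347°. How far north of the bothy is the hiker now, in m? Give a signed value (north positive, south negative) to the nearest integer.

Leg 1 (347°, 2350 m): east 2350 sin 347° = -528.63, north 2350 cos 347° = 2289.77
Net north component: 2289.77 m.

2290 m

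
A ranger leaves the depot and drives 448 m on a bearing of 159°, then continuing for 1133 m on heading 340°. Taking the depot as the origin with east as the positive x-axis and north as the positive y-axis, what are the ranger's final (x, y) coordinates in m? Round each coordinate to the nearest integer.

Leg 1 (159°, 448 m): east 448 sin 159° = 160.55, north 448 cos 159° = -418.24
Leg 2 (340°, 1133 m): east 1133 sin 340° = -387.51, north 1133 cos 340° = 1064.67
Summing: -226.96 m east, 646.43 m north → (-227, 646).

(-227, 646)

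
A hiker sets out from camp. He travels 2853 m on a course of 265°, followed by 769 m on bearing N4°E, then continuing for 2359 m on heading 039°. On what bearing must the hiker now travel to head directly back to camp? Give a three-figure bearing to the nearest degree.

Leg 1 (265°, 2853 m): east 2853 sin 265° = -2842.14, north 2853 cos 265° = -248.66
Leg 2 (N4°E, 769 m): east 769 sin 4° = 53.64, north 769 cos 4° = 767.13
Leg 3 (039°, 2359 m): east 2359 sin 39° = 1484.57, north 2359 cos 39° = 1833.29
Net displacement: -1303.93 east, 2351.76 north. Direction back to start is (1303.93, -2351.76): bearing = atan2(1303.93, -2351.76) mod 360° = 150.99° ≈ 151°.

151°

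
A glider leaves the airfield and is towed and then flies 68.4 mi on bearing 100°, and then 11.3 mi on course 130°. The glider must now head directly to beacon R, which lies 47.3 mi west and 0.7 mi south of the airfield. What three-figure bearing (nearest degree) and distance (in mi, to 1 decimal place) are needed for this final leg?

279°, 124.7 mi

Leg 1 (100°, 68.4 mi): east 68.4 sin 100° = 67.36, north 68.4 cos 100° = -11.88
Leg 2 (130°, 11.3 mi): east 11.3 sin 130° = 8.66, north 11.3 cos 130° = -7.26
Current position: (76.02, -19.14). Target: (-47.3, -0.7). Remaining: Δeast = -123.32, Δnorth = 18.44.
Bearing = atan2(-123.32, 18.44) mod 360° = 278.51°; distance = √((-123.32)² + (18.44)²) = 124.688 mi.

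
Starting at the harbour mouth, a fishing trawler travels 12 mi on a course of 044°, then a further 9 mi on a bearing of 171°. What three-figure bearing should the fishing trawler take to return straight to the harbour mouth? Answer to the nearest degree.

Leg 1 (044°, 12 mi): east 12 sin 44° = 8.34, north 12 cos 44° = 8.63
Leg 2 (171°, 9 mi): east 9 sin 171° = 1.41, north 9 cos 171° = -8.89
Net displacement: 9.74 east, -0.26 north. Direction back to start is (-9.74, 0.26): bearing = atan2(-9.74, 0.26) mod 360° = 271.51° ≈ 272°.

272°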